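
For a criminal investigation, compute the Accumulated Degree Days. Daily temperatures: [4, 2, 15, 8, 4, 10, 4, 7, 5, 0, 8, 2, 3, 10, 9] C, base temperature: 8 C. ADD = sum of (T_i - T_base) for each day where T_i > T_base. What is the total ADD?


Computing ADD day by day:
Day 1: max(0, 4 - 8) = 0
Day 2: max(0, 2 - 8) = 0
Day 3: max(0, 15 - 8) = 7
Day 4: max(0, 8 - 8) = 0
Day 5: max(0, 4 - 8) = 0
Day 6: max(0, 10 - 8) = 2
Day 7: max(0, 4 - 8) = 0
Day 8: max(0, 7 - 8) = 0
Day 9: max(0, 5 - 8) = 0
Day 10: max(0, 0 - 8) = 0
Day 11: max(0, 8 - 8) = 0
Day 12: max(0, 2 - 8) = 0
Day 13: max(0, 3 - 8) = 0
Day 14: max(0, 10 - 8) = 2
Day 15: max(0, 9 - 8) = 1
Total ADD = 12

12


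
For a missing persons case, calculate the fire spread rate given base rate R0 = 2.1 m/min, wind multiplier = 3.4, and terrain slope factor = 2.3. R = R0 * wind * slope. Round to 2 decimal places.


Fire spread rate calculation:
R = R0 * wind_factor * slope_factor
= 2.1 * 3.4 * 2.3
= 7.14 * 2.3
= 16.42 m/min

16.42


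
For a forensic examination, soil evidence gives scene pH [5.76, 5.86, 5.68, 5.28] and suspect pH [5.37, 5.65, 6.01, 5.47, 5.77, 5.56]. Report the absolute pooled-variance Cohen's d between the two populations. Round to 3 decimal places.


Pooled-variance Cohen's d for soil pH comparison:
Scene mean = 22.58 / 4 = 5.645
Suspect mean = 33.83 / 6 = 5.638333
Scene sample variance s_s^2 = 0.064633
Suspect sample variance s_c^2 = 0.052417
Pooled variance = ((n_s-1)*s_s^2 + (n_c-1)*s_c^2) / (n_s + n_c - 2) = 0.056998
Pooled SD = sqrt(0.056998) = 0.238743
Mean difference = 0.006667
|d| = |0.006667| / 0.238743 = 0.028

0.028


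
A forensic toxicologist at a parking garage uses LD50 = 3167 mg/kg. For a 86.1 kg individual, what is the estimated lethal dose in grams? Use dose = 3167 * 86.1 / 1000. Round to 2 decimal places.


Lethal dose calculation:
Lethal dose = LD50 * body_weight / 1000
= 3167 * 86.1 / 1000
= 272678.7 / 1000
= 272.68 g

272.68


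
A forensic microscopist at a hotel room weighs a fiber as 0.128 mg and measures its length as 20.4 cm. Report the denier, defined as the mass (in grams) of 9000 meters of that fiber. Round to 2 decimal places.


Denier calculation:
Mass in grams = 0.128 mg / 1000 = 0.000128 g
Length in meters = 20.4 cm / 100 = 0.204 m
Linear density = mass / length = 0.000128 / 0.204 = 0.00062745 g/m
Denier = (g/m) * 9000 = 0.00062745 * 9000 = 5.65

5.65


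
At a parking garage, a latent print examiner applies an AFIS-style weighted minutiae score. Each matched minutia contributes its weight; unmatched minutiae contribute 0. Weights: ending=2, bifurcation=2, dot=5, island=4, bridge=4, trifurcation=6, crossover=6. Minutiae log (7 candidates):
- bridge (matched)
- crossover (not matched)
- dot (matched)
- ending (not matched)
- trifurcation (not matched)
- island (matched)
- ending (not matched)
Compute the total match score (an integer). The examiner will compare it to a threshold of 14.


Weighted minutiae match score:
  bridge: matched, +4 (running total 4)
  crossover: not matched, +0
  dot: matched, +5 (running total 9)
  ending: not matched, +0
  trifurcation: not matched, +0
  island: matched, +4 (running total 13)
  ending: not matched, +0
Total score = 13
Threshold = 14; verdict = inconclusive

13


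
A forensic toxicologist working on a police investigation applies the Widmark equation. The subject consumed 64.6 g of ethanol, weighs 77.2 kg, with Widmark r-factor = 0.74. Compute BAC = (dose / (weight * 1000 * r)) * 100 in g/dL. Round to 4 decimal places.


Applying the Widmark formula:
BAC = (dose_g / (body_wt * 1000 * r)) * 100
Denominator = 77.2 * 1000 * 0.74 = 57128
BAC = (64.6 / 57128) * 100
BAC = 0.1131 g/dL

0.1131


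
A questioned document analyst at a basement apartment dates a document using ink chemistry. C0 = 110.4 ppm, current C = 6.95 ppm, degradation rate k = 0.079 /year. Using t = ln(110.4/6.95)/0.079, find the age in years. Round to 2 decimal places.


Document age estimation:
C0/C = 110.4 / 6.95 = 15.884892
ln(C0/C) = 2.765368
t = 2.765368 / 0.079 = 35.00 years

35.00


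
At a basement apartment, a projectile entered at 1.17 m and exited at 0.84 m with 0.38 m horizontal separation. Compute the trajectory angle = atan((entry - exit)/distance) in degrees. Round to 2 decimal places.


Bullet trajectory angle:
Height difference = 1.17 - 0.84 = 0.33 m
angle = atan(0.33 / 0.38)
angle = atan(0.868421)
angle = 40.97 degrees

40.97


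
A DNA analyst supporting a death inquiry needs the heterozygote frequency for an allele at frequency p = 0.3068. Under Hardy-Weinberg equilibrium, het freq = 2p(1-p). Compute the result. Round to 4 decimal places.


Hardy-Weinberg heterozygote frequency:
q = 1 - p = 1 - 0.3068 = 0.6932
2pq = 2 * 0.3068 * 0.6932 = 0.4253

0.4253


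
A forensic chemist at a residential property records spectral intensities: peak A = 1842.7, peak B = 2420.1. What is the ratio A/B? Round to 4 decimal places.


Spectral peak ratio:
Peak A = 1842.7 counts
Peak B = 2420.1 counts
Ratio = 1842.7 / 2420.1 = 0.7614

0.7614


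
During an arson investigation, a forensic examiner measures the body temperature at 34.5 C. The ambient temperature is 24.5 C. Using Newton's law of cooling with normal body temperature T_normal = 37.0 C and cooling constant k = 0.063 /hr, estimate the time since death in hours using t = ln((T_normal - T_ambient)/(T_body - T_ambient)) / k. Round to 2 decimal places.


Using Newton's law of cooling:
t = ln((T_normal - T_ambient) / (T_body - T_ambient)) / k
T_normal - T_ambient = 12.5
T_body - T_ambient = 10.0
Ratio = 1.25
ln(ratio) = 0.223144
t = 0.223144 / 0.063 = 3.54 hours

3.54


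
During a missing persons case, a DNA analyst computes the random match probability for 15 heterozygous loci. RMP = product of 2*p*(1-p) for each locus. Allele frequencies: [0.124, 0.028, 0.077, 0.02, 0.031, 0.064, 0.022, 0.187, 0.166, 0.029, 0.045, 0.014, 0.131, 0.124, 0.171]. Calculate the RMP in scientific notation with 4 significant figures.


Computing RMP for 15 loci:
Locus 1: 2 * 0.124 * 0.876 = 0.217248
Locus 2: 2 * 0.028 * 0.972 = 0.054432
Locus 3: 2 * 0.077 * 0.923 = 0.142142
Locus 4: 2 * 0.02 * 0.98 = 0.0392
Locus 5: 2 * 0.031 * 0.969 = 0.060078
Locus 6: 2 * 0.064 * 0.936 = 0.119808
Locus 7: 2 * 0.022 * 0.978 = 0.043032
Locus 8: 2 * 0.187 * 0.813 = 0.304062
Locus 9: 2 * 0.166 * 0.834 = 0.276888
Locus 10: 2 * 0.029 * 0.971 = 0.056318
Locus 11: 2 * 0.045 * 0.955 = 0.08595
Locus 12: 2 * 0.014 * 0.986 = 0.027608
Locus 13: 2 * 0.131 * 0.869 = 0.227678
Locus 14: 2 * 0.124 * 0.876 = 0.217248
Locus 15: 2 * 0.171 * 0.829 = 0.283518
RMP = 3.220e-15

3.220e-15


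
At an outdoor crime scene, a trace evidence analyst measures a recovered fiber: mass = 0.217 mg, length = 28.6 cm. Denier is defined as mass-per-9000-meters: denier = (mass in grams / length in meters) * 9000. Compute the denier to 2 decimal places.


Denier calculation:
Mass in grams = 0.217 mg / 1000 = 0.000217 g
Length in meters = 28.6 cm / 100 = 0.286 m
Linear density = mass / length = 0.000217 / 0.286 = 0.00075874 g/m
Denier = (g/m) * 9000 = 0.00075874 * 9000 = 6.83

6.83


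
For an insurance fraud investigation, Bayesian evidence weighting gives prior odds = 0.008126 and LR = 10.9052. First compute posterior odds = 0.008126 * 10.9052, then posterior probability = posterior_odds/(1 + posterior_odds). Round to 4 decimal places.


Bayesian evidence evaluation:
Posterior odds = prior_odds * LR = 0.008126 * 10.9052 = 0.08861566
Posterior probability = posterior_odds / (1 + posterior_odds)
= 0.08861566 / (1 + 0.08861566)
= 0.08861566 / 1.08861566
= 0.0814

0.0814


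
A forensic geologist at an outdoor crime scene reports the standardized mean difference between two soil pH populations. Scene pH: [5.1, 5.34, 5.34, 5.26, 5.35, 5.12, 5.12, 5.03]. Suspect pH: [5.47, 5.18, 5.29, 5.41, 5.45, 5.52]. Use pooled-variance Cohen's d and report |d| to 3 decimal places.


Pooled-variance Cohen's d for soil pH comparison:
Scene mean = 41.66 / 8 = 5.2075
Suspect mean = 32.32 / 6 = 5.386667
Scene sample variance s_s^2 = 0.01665
Suspect sample variance s_c^2 = 0.016267
Pooled variance = ((n_s-1)*s_s^2 + (n_c-1)*s_c^2) / (n_s + n_c - 2) = 0.01649
Pooled SD = sqrt(0.01649) = 0.128413
Mean difference = -0.179167
|d| = |-0.179167| / 0.128413 = 1.395

1.395


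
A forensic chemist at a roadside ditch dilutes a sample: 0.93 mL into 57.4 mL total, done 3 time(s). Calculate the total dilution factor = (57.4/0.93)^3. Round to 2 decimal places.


Dilution factor calculation:
Single dilution = V_total / V_sample = 57.4 / 0.93 ≈ 61.72043
Number of dilutions = 3
Total DF = (57.4 / 0.93)^3 (full precision, rounded at the end) = 235118.52

235118.52


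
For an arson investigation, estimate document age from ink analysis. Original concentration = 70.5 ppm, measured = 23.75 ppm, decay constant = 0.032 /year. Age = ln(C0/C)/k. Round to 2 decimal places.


Document age estimation:
C0/C = 70.5 / 23.75 = 2.968421
ln(C0/C) = 1.08803
t = 1.08803 / 0.032 = 34.00 years

34.00


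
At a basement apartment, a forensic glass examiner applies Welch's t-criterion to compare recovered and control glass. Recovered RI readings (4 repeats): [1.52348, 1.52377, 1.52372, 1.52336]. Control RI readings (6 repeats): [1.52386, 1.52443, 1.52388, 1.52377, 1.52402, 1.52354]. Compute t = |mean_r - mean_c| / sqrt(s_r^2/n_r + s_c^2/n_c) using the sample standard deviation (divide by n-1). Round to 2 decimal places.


Welch's t-criterion for glass RI comparison:
Recovered mean = sum / n_r = 6.09433 / 4 = 1.5235825
Control mean = sum / n_c = 9.1435 / 6 = 1.5239167
Recovered sample variance s_r^2 = 3.8025e-08
Control sample variance s_c^2 = 8.84267e-08
Welch SE (unpooled) = sqrt(s_r^2/n_r + s_c^2/n_c) = sqrt(9.50625e-09 + 1.47378e-08) = sqrt(2.4244e-08) = 0.000155705
|mean_r - mean_c| = 0.000334167
t = 0.000334167 / 0.000155705 = 2.15

2.15


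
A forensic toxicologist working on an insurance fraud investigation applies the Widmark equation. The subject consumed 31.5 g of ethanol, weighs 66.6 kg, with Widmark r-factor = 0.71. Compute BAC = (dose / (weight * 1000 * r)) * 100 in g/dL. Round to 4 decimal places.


Applying the Widmark formula:
BAC = (dose_g / (body_wt * 1000 * r)) * 100
Denominator = 66.6 * 1000 * 0.71 = 47286
BAC = (31.5 / 47286) * 100
BAC = 0.0666 g/dL

0.0666


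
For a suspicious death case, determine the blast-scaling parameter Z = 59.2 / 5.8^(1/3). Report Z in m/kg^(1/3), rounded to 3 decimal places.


Scaled distance calculation:
W^(1/3) = 5.8^(1/3) = 1.796702
Z = R / W^(1/3) = 59.2 / 1.796702
Z = 32.949 m/kg^(1/3)

32.949


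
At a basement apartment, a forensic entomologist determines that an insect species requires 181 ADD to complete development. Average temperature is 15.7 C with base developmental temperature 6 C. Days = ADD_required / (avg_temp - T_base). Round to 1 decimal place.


Insect development time:
Effective temperature = avg_temp - T_base = 15.7 - 6 = 9.7 C
Days = ADD / effective_temp = 181 / 9.7 = 18.7 days

18.7


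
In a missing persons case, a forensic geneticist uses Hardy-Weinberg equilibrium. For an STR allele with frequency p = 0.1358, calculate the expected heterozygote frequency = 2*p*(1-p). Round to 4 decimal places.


Hardy-Weinberg heterozygote frequency:
q = 1 - p = 1 - 0.1358 = 0.8642
2pq = 2 * 0.1358 * 0.8642 = 0.2347

0.2347


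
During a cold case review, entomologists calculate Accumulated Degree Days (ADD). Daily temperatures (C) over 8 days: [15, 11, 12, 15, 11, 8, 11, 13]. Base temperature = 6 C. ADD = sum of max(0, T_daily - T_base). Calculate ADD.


Computing ADD day by day:
Day 1: max(0, 15 - 6) = 9
Day 2: max(0, 11 - 6) = 5
Day 3: max(0, 12 - 6) = 6
Day 4: max(0, 15 - 6) = 9
Day 5: max(0, 11 - 6) = 5
Day 6: max(0, 8 - 6) = 2
Day 7: max(0, 11 - 6) = 5
Day 8: max(0, 13 - 6) = 7
Total ADD = 48

48


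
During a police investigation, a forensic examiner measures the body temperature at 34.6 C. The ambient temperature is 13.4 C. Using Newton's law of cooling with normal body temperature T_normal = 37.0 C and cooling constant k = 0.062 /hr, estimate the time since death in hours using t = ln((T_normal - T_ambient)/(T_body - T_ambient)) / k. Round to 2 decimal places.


Using Newton's law of cooling:
t = ln((T_normal - T_ambient) / (T_body - T_ambient)) / k
T_normal - T_ambient = 23.6
T_body - T_ambient = 21.2
Ratio = 1.113208
ln(ratio) = 0.107246
t = 0.107246 / 0.062 = 1.73 hours

1.73


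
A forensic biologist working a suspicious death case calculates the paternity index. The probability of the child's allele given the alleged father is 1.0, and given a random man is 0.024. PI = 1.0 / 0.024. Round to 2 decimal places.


Paternity Index calculation:
PI = P(allele|father) / P(allele|random)
PI = 1.0 / 0.024
PI = 41.67

41.67


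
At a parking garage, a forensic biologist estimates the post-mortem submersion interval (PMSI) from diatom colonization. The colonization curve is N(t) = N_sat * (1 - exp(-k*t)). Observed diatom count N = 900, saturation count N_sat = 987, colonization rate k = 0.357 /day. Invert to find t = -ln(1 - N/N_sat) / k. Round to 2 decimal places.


PMSI from diatom colonization curve:
N / N_sat = 900 / 987 = 0.911854
1 - N/N_sat = 0.088146
ln(1 - N/N_sat) = -2.428761
t = -ln(1 - N/N_sat) / k = -(-2.428761) / 0.357 = 6.80 days

6.80


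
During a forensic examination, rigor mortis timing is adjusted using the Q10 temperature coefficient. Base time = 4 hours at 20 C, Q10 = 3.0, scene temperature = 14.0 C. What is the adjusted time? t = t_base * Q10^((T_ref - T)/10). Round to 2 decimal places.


Rigor mortis time adjustment:
Exponent = (T_ref - T_actual) / 10 = (20 - 14.0) / 10 = 0.6
Q10 factor = 3.0^0.6 = 1.93318
t_adjusted = 4 * 1.93318 = 7.73 hours

7.73


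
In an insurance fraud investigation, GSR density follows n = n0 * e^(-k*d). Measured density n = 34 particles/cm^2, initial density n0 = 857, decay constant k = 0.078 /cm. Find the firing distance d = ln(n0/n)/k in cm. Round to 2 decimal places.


GSR distance calculation:
n0/n = 857 / 34 = 25.205882
ln(n0/n) = 3.227077
d = 3.227077 / 0.078 = 41.37 cm

41.37


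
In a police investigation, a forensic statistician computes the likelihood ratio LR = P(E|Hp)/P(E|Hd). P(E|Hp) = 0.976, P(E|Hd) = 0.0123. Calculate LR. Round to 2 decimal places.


Likelihood ratio calculation:
LR = P(E|Hp) / P(E|Hd)
LR = 0.976 / 0.0123
LR = 79.35

79.35


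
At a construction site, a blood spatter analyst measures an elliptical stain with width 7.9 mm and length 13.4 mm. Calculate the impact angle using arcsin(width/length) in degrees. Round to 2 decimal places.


Blood spatter impact angle calculation:
width / length = 7.9 / 13.4 = 0.589552
angle = arcsin(0.589552)
angle = 36.13 degrees

36.13


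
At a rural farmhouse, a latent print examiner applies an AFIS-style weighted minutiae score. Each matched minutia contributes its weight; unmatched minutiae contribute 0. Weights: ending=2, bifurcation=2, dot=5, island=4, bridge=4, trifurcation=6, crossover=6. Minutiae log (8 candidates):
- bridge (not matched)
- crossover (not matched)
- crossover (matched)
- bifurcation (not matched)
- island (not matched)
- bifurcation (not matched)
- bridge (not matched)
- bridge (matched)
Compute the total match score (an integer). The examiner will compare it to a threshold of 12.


Weighted minutiae match score:
  bridge: not matched, +0
  crossover: not matched, +0
  crossover: matched, +6 (running total 6)
  bifurcation: not matched, +0
  island: not matched, +0
  bifurcation: not matched, +0
  bridge: not matched, +0
  bridge: matched, +4 (running total 10)
Total score = 10
Threshold = 12; verdict = inconclusive

10


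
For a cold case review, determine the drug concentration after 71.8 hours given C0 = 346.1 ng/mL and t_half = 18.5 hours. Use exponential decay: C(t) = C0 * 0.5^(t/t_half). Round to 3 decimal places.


Drug concentration decay:
Number of half-lives = t / t_half = 71.8 / 18.5 = 3.881081
Decay factor = 0.5^3.881081 = 0.06787006
C(t) = 346.1 * 0.06787006 = 23.490 ng/mL

23.490


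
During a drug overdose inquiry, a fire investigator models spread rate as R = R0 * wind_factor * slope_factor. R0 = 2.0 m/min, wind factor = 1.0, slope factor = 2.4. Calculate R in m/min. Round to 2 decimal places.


Fire spread rate calculation:
R = R0 * wind_factor * slope_factor
= 2.0 * 1.0 * 2.4
= 2 * 2.4
= 4.80 m/min

4.80


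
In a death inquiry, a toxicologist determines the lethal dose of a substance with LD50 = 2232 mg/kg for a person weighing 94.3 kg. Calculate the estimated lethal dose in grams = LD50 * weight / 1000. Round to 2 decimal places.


Lethal dose calculation:
Lethal dose = LD50 * body_weight / 1000
= 2232 * 94.3 / 1000
= 210477.6 / 1000
= 210.48 g

210.48


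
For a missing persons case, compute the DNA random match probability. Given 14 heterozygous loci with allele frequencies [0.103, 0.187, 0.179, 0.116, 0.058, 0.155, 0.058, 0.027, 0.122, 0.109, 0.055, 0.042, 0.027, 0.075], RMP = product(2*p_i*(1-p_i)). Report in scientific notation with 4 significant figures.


Computing RMP for 14 loci:
Locus 1: 2 * 0.103 * 0.897 = 0.184782
Locus 2: 2 * 0.187 * 0.813 = 0.304062
Locus 3: 2 * 0.179 * 0.821 = 0.293918
Locus 4: 2 * 0.116 * 0.884 = 0.205088
Locus 5: 2 * 0.058 * 0.942 = 0.109272
Locus 6: 2 * 0.155 * 0.845 = 0.26195
Locus 7: 2 * 0.058 * 0.942 = 0.109272
Locus 8: 2 * 0.027 * 0.973 = 0.052542
Locus 9: 2 * 0.122 * 0.878 = 0.214232
Locus 10: 2 * 0.109 * 0.891 = 0.194238
Locus 11: 2 * 0.055 * 0.945 = 0.10395
Locus 12: 2 * 0.042 * 0.958 = 0.080472
Locus 13: 2 * 0.027 * 0.973 = 0.052542
Locus 14: 2 * 0.075 * 0.925 = 0.13875
RMP = 1.412e-12

1.412e-12


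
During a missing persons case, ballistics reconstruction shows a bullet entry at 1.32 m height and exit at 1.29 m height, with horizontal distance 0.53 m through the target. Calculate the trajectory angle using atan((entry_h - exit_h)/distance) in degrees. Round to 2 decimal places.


Bullet trajectory angle:
Height difference = 1.32 - 1.29 = 0.03 m
angle = atan(0.03 / 0.53)
angle = atan(0.056604)
angle = 3.24 degrees

3.24


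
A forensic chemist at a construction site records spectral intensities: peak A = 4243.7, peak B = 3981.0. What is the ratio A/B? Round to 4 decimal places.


Spectral peak ratio:
Peak A = 4243.7 counts
Peak B = 3981.0 counts
Ratio = 4243.7 / 3981.0 = 1.0660

1.0660


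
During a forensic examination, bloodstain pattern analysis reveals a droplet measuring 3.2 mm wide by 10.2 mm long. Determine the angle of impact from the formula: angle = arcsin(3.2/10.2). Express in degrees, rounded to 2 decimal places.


Blood spatter impact angle calculation:
width / length = 3.2 / 10.2 = 0.313725
angle = arcsin(0.313725)
angle = 18.28 degrees

18.28


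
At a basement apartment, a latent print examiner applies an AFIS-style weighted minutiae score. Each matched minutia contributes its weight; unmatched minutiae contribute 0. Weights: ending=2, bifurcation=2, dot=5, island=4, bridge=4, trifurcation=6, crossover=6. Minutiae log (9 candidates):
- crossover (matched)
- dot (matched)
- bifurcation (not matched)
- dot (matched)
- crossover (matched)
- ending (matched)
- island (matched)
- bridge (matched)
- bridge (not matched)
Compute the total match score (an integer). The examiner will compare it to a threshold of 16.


Weighted minutiae match score:
  crossover: matched, +6 (running total 6)
  dot: matched, +5 (running total 11)
  bifurcation: not matched, +0
  dot: matched, +5 (running total 16)
  crossover: matched, +6 (running total 22)
  ending: matched, +2 (running total 24)
  island: matched, +4 (running total 28)
  bridge: matched, +4 (running total 32)
  bridge: not matched, +0
Total score = 32
Threshold = 16; verdict = identification

32


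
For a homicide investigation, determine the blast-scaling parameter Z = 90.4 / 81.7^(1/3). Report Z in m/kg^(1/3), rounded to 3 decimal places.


Scaled distance calculation:
W^(1/3) = 81.7^(1/3) = 4.339177
Z = R / W^(1/3) = 90.4 / 4.339177
Z = 20.833 m/kg^(1/3)

20.833


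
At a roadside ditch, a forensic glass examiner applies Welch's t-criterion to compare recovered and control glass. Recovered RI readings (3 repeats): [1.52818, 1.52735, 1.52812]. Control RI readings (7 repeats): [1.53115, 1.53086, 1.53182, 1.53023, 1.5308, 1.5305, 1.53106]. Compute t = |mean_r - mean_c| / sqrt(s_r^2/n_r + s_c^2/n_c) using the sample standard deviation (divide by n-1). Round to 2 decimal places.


Welch's t-criterion for glass RI comparison:
Recovered mean = sum / n_r = 4.58365 / 3 = 1.5278833
Control mean = sum / n_c = 10.71642 / 7 = 1.5309171
Recovered sample variance s_r^2 = 2.14233e-07
Control sample variance s_c^2 = 2.58824e-07
Welch SE (unpooled) = sqrt(s_r^2/n_r + s_c^2/n_c) = sqrt(7.14111e-08 + 3.69748e-08) = sqrt(1.08386e-07) = 0.00032922
|mean_r - mean_c| = 0.00303381
t = 0.00303381 / 0.00032922 = 9.22

9.22


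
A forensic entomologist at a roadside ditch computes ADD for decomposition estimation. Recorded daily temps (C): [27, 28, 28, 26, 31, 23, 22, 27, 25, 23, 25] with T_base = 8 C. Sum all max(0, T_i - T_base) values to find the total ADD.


Computing ADD day by day:
Day 1: max(0, 27 - 8) = 19
Day 2: max(0, 28 - 8) = 20
Day 3: max(0, 28 - 8) = 20
Day 4: max(0, 26 - 8) = 18
Day 5: max(0, 31 - 8) = 23
Day 6: max(0, 23 - 8) = 15
Day 7: max(0, 22 - 8) = 14
Day 8: max(0, 27 - 8) = 19
Day 9: max(0, 25 - 8) = 17
Day 10: max(0, 23 - 8) = 15
Day 11: max(0, 25 - 8) = 17
Total ADD = 197

197


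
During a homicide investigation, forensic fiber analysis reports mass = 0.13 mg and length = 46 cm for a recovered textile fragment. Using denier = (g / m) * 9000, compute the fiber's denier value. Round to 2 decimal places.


Denier calculation:
Mass in grams = 0.13 mg / 1000 = 0.00013 g
Length in meters = 46 cm / 100 = 0.46 m
Linear density = mass / length = 0.00013 / 0.46 = 0.00028261 g/m
Denier = (g/m) * 9000 = 0.00028261 * 9000 = 2.54

2.54


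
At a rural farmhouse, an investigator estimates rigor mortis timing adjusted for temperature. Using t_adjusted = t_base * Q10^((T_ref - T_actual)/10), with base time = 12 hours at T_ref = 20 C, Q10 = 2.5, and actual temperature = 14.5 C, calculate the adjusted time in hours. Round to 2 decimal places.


Rigor mortis time adjustment:
Exponent = (T_ref - T_actual) / 10 = (20 - 14.5) / 10 = 0.55
Q10 factor = 2.5^0.55 = 1.65526
t_adjusted = 12 * 1.65526 = 19.86 hours

19.86


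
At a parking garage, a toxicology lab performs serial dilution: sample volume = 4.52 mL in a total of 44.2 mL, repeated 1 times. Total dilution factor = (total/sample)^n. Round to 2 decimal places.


Dilution factor calculation:
Single dilution = V_total / V_sample = 44.2 / 4.52 ≈ 9.778761
Number of dilutions = 1
Total DF = (44.2 / 4.52)^1 (full precision, rounded at the end) = 9.78

9.78


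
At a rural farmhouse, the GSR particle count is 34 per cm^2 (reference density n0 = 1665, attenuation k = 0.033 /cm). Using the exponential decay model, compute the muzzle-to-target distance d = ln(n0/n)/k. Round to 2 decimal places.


GSR distance calculation:
n0/n = 1665 / 34 = 48.970588
ln(n0/n) = 3.89122
d = 3.89122 / 0.033 = 117.92 cm

117.92


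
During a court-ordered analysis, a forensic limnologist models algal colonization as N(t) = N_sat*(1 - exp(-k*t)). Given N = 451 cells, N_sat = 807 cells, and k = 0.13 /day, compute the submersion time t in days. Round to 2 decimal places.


PMSI from diatom colonization curve:
N / N_sat = 451 / 807 = 0.55886
1 - N/N_sat = 0.44114
ln(1 - N/N_sat) = -0.818393
t = -ln(1 - N/N_sat) / k = -(-0.818393) / 0.13 = 6.30 days

6.30


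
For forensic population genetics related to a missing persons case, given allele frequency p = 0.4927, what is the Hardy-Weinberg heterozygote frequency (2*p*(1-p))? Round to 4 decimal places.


Hardy-Weinberg heterozygote frequency:
q = 1 - p = 1 - 0.4927 = 0.5073
2pq = 2 * 0.4927 * 0.5073 = 0.4999

0.4999


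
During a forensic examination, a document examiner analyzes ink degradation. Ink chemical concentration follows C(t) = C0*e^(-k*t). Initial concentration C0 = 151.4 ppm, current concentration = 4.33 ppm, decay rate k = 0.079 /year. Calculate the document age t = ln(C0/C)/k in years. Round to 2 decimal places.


Document age estimation:
C0/C = 151.4 / 4.33 = 34.965358
ln(C0/C) = 3.554358
t = 3.554358 / 0.079 = 44.99 years

44.99


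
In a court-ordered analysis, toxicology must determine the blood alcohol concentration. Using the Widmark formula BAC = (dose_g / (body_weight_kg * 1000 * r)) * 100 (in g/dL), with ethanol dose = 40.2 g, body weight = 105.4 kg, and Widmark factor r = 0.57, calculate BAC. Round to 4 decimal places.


Applying the Widmark formula:
BAC = (dose_g / (body_wt * 1000 * r)) * 100
Denominator = 105.4 * 1000 * 0.57 = 60078
BAC = (40.2 / 60078) * 100
BAC = 0.0669 g/dL

0.0669


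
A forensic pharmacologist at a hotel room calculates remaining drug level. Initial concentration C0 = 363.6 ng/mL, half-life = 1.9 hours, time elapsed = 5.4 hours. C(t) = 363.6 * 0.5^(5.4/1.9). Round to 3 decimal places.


Drug concentration decay:
Number of half-lives = t / t_half = 5.4 / 1.9 = 2.842105
Decay factor = 0.5^2.842105 = 0.13945727
C(t) = 363.6 * 0.13945727 = 50.707 ng/mL

50.707


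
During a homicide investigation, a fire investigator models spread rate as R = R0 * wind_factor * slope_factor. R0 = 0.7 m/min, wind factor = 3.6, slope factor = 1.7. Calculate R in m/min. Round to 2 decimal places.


Fire spread rate calculation:
R = R0 * wind_factor * slope_factor
= 0.7 * 3.6 * 1.7
= 2.52 * 1.7
= 4.28 m/min

4.28


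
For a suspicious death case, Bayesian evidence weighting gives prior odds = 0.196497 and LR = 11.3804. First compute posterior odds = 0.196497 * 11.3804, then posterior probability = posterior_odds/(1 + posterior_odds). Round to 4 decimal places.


Bayesian evidence evaluation:
Posterior odds = prior_odds * LR = 0.196497 * 11.3804 = 2.236214
Posterior probability = posterior_odds / (1 + posterior_odds)
= 2.236214 / (1 + 2.236214)
= 2.236214 / 3.236214
= 0.6910

0.6910


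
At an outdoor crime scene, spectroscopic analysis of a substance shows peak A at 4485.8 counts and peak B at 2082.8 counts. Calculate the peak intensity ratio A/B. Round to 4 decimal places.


Spectral peak ratio:
Peak A = 4485.8 counts
Peak B = 2082.8 counts
Ratio = 4485.8 / 2082.8 = 2.1537

2.1537


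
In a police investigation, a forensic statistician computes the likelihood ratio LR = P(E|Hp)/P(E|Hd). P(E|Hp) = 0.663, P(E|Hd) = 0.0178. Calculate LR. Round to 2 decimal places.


Likelihood ratio calculation:
LR = P(E|Hp) / P(E|Hd)
LR = 0.663 / 0.0178
LR = 37.25

37.25


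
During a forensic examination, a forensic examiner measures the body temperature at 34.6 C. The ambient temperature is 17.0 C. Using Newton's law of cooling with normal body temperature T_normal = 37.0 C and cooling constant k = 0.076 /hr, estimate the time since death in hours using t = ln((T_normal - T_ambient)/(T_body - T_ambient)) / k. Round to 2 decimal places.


Using Newton's law of cooling:
t = ln((T_normal - T_ambient) / (T_body - T_ambient)) / k
T_normal - T_ambient = 20.0
T_body - T_ambient = 17.6
Ratio = 1.136364
ln(ratio) = 0.127834
t = 0.127834 / 0.076 = 1.68 hours

1.68


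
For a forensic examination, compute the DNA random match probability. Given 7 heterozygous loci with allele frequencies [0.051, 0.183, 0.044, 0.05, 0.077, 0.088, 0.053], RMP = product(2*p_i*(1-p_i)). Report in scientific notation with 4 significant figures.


Computing RMP for 7 loci:
Locus 1: 2 * 0.051 * 0.949 = 0.096798
Locus 2: 2 * 0.183 * 0.817 = 0.299022
Locus 3: 2 * 0.044 * 0.956 = 0.084128
Locus 4: 2 * 0.05 * 0.95 = 0.095
Locus 5: 2 * 0.077 * 0.923 = 0.142142
Locus 6: 2 * 0.088 * 0.912 = 0.160512
Locus 7: 2 * 0.053 * 0.947 = 0.100382
RMP = 5.298e-07

5.298e-07


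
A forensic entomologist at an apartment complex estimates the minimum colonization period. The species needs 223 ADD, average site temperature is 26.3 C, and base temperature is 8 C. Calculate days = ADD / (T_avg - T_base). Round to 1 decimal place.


Insect development time:
Effective temperature = avg_temp - T_base = 26.3 - 8 = 18.3 C
Days = ADD / effective_temp = 223 / 18.3 = 12.2 days

12.2


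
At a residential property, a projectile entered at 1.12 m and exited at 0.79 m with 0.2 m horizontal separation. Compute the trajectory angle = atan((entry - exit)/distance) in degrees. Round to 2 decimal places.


Bullet trajectory angle:
Height difference = 1.12 - 0.79 = 0.33 m
angle = atan(0.33 / 0.2)
angle = atan(1.65)
angle = 58.78 degrees

58.78


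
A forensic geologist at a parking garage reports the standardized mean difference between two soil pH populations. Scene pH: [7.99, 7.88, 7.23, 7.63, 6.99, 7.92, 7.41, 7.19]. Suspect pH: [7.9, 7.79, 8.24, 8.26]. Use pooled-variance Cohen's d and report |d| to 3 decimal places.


Pooled-variance Cohen's d for soil pH comparison:
Scene mean = 60.24 / 8 = 7.53
Suspect mean = 32.19 / 4 = 8.0475
Scene sample variance s_s^2 = 0.143971
Suspect sample variance s_c^2 = 0.056758
Pooled variance = ((n_s-1)*s_s^2 + (n_c-1)*s_c^2) / (n_s + n_c - 2) = 0.117807
Pooled SD = sqrt(0.117807) = 0.34323
Mean difference = -0.5175
|d| = |-0.5175| / 0.34323 = 1.508

1.508


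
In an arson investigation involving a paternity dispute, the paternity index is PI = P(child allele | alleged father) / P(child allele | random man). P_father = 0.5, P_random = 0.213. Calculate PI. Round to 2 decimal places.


Paternity Index calculation:
PI = P(allele|father) / P(allele|random)
PI = 0.5 / 0.213
PI = 2.35

2.35


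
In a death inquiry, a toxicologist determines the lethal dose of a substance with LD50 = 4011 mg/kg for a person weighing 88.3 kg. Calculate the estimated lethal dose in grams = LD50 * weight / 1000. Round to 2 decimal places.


Lethal dose calculation:
Lethal dose = LD50 * body_weight / 1000
= 4011 * 88.3 / 1000
= 354171.3 / 1000
= 354.17 g

354.17


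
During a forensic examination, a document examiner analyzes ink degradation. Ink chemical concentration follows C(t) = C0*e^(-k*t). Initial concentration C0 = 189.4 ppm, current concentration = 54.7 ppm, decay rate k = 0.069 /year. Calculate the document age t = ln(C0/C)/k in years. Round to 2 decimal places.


Document age estimation:
C0/C = 189.4 / 54.7 = 3.462523
ln(C0/C) = 1.241998
t = 1.241998 / 0.069 = 18.00 years

18.00


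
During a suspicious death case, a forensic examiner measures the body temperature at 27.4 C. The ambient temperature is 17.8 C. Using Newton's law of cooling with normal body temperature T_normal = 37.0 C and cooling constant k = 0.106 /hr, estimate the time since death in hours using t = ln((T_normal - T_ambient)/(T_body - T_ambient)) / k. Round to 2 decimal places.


Using Newton's law of cooling:
t = ln((T_normal - T_ambient) / (T_body - T_ambient)) / k
T_normal - T_ambient = 19.2
T_body - T_ambient = 9.6
Ratio = 2
ln(ratio) = 0.693147
t = 0.693147 / 0.106 = 6.54 hours

6.54


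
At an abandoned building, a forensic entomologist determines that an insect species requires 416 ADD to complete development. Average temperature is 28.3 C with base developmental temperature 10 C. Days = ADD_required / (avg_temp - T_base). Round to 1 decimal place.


Insect development time:
Effective temperature = avg_temp - T_base = 28.3 - 10 = 18.3 C
Days = ADD / effective_temp = 416 / 18.3 = 22.7 days

22.7


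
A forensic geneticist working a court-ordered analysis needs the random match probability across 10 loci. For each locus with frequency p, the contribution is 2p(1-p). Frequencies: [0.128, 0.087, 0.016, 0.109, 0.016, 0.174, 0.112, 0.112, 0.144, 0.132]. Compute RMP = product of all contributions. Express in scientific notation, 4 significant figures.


Computing RMP for 10 loci:
Locus 1: 2 * 0.128 * 0.872 = 0.223232
Locus 2: 2 * 0.087 * 0.913 = 0.158862
Locus 3: 2 * 0.016 * 0.984 = 0.031488
Locus 4: 2 * 0.109 * 0.891 = 0.194238
Locus 5: 2 * 0.016 * 0.984 = 0.031488
Locus 6: 2 * 0.174 * 0.826 = 0.287448
Locus 7: 2 * 0.112 * 0.888 = 0.198912
Locus 8: 2 * 0.112 * 0.888 = 0.198912
Locus 9: 2 * 0.144 * 0.856 = 0.246528
Locus 10: 2 * 0.132 * 0.868 = 0.229152
RMP = 4.388e-09

4.388e-09


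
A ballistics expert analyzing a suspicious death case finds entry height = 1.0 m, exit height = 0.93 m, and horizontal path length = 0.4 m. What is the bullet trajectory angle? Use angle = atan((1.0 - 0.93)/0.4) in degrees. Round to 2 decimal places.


Bullet trajectory angle:
Height difference = 1.0 - 0.93 = 0.07 m
angle = atan(0.07 / 0.4)
angle = atan(0.175)
angle = 9.93 degrees

9.93


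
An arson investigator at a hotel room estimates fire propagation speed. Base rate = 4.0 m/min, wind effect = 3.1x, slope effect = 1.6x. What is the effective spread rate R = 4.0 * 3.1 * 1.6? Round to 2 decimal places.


Fire spread rate calculation:
R = R0 * wind_factor * slope_factor
= 4.0 * 3.1 * 1.6
= 12.4 * 1.6
= 19.84 m/min

19.84


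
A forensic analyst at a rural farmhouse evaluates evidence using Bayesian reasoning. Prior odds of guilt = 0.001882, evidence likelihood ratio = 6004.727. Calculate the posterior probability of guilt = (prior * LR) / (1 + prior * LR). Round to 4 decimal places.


Bayesian evidence evaluation:
Posterior odds = prior_odds * LR = 0.001882 * 6004.727 = 11.3009
Posterior probability = posterior_odds / (1 + posterior_odds)
= 11.3009 / (1 + 11.3009)
= 11.3009 / 12.3009
= 0.9187

0.9187


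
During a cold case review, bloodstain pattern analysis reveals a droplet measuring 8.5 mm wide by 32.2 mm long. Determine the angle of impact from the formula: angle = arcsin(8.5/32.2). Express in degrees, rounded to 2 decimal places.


Blood spatter impact angle calculation:
width / length = 8.5 / 32.2 = 0.263975
angle = arcsin(0.263975)
angle = 15.31 degrees

15.31


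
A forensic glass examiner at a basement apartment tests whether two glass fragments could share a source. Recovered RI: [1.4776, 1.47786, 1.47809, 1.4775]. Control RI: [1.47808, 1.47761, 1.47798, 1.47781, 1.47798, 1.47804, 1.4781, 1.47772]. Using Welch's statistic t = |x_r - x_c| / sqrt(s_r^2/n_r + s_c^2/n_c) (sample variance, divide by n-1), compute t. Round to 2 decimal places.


Welch's t-criterion for glass RI comparison:
Recovered mean = sum / n_r = 5.91105 / 4 = 1.4777625
Control mean = sum / n_c = 11.82332 / 8 = 1.477915
Recovered sample variance s_r^2 = 7.06917e-08
Control sample variance s_c^2 = 3.25143e-08
Welch SE (unpooled) = sqrt(s_r^2/n_r + s_c^2/n_c) = sqrt(1.76729e-08 + 4.06429e-09) = sqrt(2.17372e-08) = 0.000147435
|mean_r - mean_c| = 0.0001525
t = 0.0001525 / 0.000147435 = 1.03

1.03


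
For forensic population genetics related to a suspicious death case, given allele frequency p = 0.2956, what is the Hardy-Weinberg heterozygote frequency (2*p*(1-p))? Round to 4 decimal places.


Hardy-Weinberg heterozygote frequency:
q = 1 - p = 1 - 0.2956 = 0.7044
2pq = 2 * 0.2956 * 0.7044 = 0.4164

0.4164


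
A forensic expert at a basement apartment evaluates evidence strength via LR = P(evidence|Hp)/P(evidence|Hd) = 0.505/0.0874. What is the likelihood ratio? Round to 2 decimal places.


Likelihood ratio calculation:
LR = P(E|Hp) / P(E|Hd)
LR = 0.505 / 0.0874
LR = 5.78

5.78


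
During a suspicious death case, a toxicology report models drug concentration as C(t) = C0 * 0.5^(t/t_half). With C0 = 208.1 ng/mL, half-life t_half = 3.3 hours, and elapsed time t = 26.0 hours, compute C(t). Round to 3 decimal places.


Drug concentration decay:
Number of half-lives = t / t_half = 26.0 / 3.3 = 7.878788
Decay factor = 0.5^7.878788 = 0.00424863
C(t) = 208.1 * 0.00424863 = 0.884 ng/mL

0.884


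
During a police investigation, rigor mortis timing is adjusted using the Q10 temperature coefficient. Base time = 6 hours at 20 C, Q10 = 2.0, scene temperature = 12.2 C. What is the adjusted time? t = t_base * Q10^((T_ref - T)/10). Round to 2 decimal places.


Rigor mortis time adjustment:
Exponent = (T_ref - T_actual) / 10 = (20 - 12.2) / 10 = 0.78
Q10 factor = 2.0^0.78 = 1.71713
t_adjusted = 6 * 1.71713 = 10.30 hours

10.30


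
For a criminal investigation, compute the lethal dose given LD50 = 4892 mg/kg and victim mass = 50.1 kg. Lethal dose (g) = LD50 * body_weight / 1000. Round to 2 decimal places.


Lethal dose calculation:
Lethal dose = LD50 * body_weight / 1000
= 4892 * 50.1 / 1000
= 245089.2 / 1000
= 245.09 g

245.09


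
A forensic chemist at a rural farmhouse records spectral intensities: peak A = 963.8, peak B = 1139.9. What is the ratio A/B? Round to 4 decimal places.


Spectral peak ratio:
Peak A = 963.8 counts
Peak B = 1139.9 counts
Ratio = 963.8 / 1139.9 = 0.8455

0.8455


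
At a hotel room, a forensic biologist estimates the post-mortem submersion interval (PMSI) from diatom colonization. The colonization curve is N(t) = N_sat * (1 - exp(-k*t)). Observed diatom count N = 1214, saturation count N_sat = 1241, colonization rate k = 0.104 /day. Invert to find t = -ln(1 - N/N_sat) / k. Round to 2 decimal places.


PMSI from diatom colonization curve:
N / N_sat = 1214 / 1241 = 0.978243
1 - N/N_sat = 0.021757
ln(1 - N/N_sat) = -3.82782
t = -ln(1 - N/N_sat) / k = -(-3.82782) / 0.104 = 36.81 days

36.81


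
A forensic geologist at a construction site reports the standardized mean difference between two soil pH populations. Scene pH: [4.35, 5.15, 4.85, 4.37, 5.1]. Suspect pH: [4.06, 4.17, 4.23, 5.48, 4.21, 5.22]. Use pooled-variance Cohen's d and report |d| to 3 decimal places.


Pooled-variance Cohen's d for soil pH comparison:
Scene mean = 23.82 / 5 = 4.764
Suspect mean = 27.37 / 6 = 4.561667
Scene sample variance s_s^2 = 0.14898
Suspect sample variance s_c^2 = 0.383097
Pooled variance = ((n_s-1)*s_s^2 + (n_c-1)*s_c^2) / (n_s + n_c - 2) = 0.279045
Pooled SD = sqrt(0.279045) = 0.528247
Mean difference = 0.202333
|d| = |0.202333| / 0.528247 = 0.383

0.383


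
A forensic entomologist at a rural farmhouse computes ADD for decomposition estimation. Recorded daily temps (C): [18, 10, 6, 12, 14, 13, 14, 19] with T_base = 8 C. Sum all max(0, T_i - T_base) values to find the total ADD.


Computing ADD day by day:
Day 1: max(0, 18 - 8) = 10
Day 2: max(0, 10 - 8) = 2
Day 3: max(0, 6 - 8) = 0
Day 4: max(0, 12 - 8) = 4
Day 5: max(0, 14 - 8) = 6
Day 6: max(0, 13 - 8) = 5
Day 7: max(0, 14 - 8) = 6
Day 8: max(0, 19 - 8) = 11
Total ADD = 44

44


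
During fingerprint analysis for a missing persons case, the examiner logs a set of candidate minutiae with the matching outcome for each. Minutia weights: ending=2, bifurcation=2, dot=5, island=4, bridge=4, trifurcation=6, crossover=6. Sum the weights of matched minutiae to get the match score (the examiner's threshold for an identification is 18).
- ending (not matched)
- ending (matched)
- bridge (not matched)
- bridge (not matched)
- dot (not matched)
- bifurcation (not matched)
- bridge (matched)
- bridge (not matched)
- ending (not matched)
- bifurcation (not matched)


Weighted minutiae match score:
  ending: not matched, +0
  ending: matched, +2 (running total 2)
  bridge: not matched, +0
  bridge: not matched, +0
  dot: not matched, +0
  bifurcation: not matched, +0
  bridge: matched, +4 (running total 6)
  bridge: not matched, +0
  ending: not matched, +0
  bifurcation: not matched, +0
Total score = 6
Threshold = 18; verdict = inconclusive

6


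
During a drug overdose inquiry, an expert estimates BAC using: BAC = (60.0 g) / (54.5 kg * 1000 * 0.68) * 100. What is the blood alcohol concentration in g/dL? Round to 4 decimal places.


Applying the Widmark formula:
BAC = (dose_g / (body_wt * 1000 * r)) * 100
Denominator = 54.5 * 1000 * 0.68 = 37060
BAC = (60.0 / 37060) * 100
BAC = 0.1619 g/dL

0.1619


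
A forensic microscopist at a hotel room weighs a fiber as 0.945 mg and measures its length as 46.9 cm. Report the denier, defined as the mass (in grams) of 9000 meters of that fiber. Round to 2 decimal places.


Denier calculation:
Mass in grams = 0.945 mg / 1000 = 0.000945 g
Length in meters = 46.9 cm / 100 = 0.469 m
Linear density = mass / length = 0.000945 / 0.469 = 0.00201493 g/m
Denier = (g/m) * 9000 = 0.00201493 * 9000 = 18.13

18.13
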